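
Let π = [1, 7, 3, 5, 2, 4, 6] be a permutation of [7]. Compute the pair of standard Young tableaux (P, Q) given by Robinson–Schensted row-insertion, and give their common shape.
P = [1, 2, 4, 6] / [3, 5] / [7];  Q = [1, 2, 4, 7] / [3, 6] / [5];  common shape = (4, 2, 1)

Row-insert the values π_1, π_2, … into P one at a time, bumping the leftmost entry strictly greater than the inserted value down to the next row. The recording tableau Q records, in position (i, j), the step at which that cell was added to P.
  Insert 1 (step 1): P = [1];  Q = [1]
  Insert 7 (step 2): P = [1, 7];  Q = [1, 2]
  Insert 3 (step 3): P = [1, 3] / [7];  Q = [1, 2] / [3]
  Insert 5 (step 4): P = [1, 3, 5] / [7];  Q = [1, 2, 4] / [3]
  Insert 2 (step 5): P = [1, 2, 5] / [3] / [7];  Q = [1, 2, 4] / [3] / [5]
  Insert 4 (step 6): P = [1, 2, 4] / [3, 5] / [7];  Q = [1, 2, 4] / [3, 6] / [5]
  Insert 6 (step 7): P = [1, 2, 4, 6] / [3, 5] / [7];  Q = [1, 2, 4, 7] / [3, 6] / [5]
Final shape: (4, 2, 1).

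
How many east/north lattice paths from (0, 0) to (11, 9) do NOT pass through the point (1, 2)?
Number of paths = 109616

Total paths from (0, 0) to (11, 9): C(20, 11) = 167960. Paths through (1, 2): (paths (0, 0) → (1, 2)) × (paths (1, 2) → (11, 9)) = C(3, 1) · C(17, 10) = 3 · 19448 = 58344. Avoidance count = 167960 − 58344 = 109616.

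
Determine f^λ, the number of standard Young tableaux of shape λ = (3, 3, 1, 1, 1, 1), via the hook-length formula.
# SYT of shape (3, 3, 1, 1, 1, 1) = 225

Hook-length formula: f^λ = n! / Π hook(c), product over all cells c of the Young diagram. For λ = (3, 3, 1, 1, 1, 1), n = 10 boxes. Hook lengths by row (left-to-right, top-to-bottom): [8, 3, 2]; [7, 2, 1]; [4]; [3]; [2]; [1]. Product of hooks = 16128. So f^λ = 10! / 16128 = 3628800 / 16128 = 225.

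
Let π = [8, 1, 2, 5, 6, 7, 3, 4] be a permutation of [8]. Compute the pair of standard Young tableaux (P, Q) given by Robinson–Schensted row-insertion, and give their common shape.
P = [1, 2, 3, 4, 7] / [5, 6] / [8];  Q = [1, 3, 4, 5, 6] / [2, 8] / [7];  common shape = (5, 2, 1)

Row-insert the values π_1, π_2, … into P one at a time, bumping the leftmost entry strictly greater than the inserted value down to the next row. The recording tableau Q records, in position (i, j), the step at which that cell was added to P.
  Insert 8 (step 1): P = [8];  Q = [1]
  Insert 1 (step 2): P = [1] / [8];  Q = [1] / [2]
  Insert 2 (step 3): P = [1, 2] / [8];  Q = [1, 3] / [2]
  Insert 5 (step 4): P = [1, 2, 5] / [8];  Q = [1, 3, 4] / [2]
  Insert 6 (step 5): P = [1, 2, 5, 6] / [8];  Q = [1, 3, 4, 5] / [2]
  Insert 7 (step 6): P = [1, 2, 5, 6, 7] / [8];  Q = [1, 3, 4, 5, 6] / [2]
  Insert 3 (step 7): P = [1, 2, 3, 6, 7] / [5] / [8];  Q = [1, 3, 4, 5, 6] / [2] / [7]
  Insert 4 (step 8): P = [1, 2, 3, 4, 7] / [5, 6] / [8];  Q = [1, 3, 4, 5, 6] / [2, 8] / [7]
Final shape: (5, 2, 1).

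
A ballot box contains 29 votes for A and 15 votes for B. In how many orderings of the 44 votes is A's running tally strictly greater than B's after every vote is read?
Strict-lead orderings = 73153696336

Total orderings of the 44 votes with 29 for A: C(44, 29) = 229911617056. By the Bertrand ballot formula (Cycle Lemma / reflection principle), the number of orderings in which A is strictly ahead of B throughout is (p − q)/(p + q) · C(p + q, p) = (29 − 15)/(29 + 15) · 229911617056 = 73153696336.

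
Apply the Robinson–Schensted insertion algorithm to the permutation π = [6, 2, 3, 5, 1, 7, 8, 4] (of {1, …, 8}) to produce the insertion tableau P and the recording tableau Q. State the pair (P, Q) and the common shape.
P = [1, 3, 4, 7, 8] / [2, 5] / [6];  Q = [1, 3, 4, 6, 7] / [2, 8] / [5];  common shape = (5, 2, 1)

Row-insert the values π_1, π_2, … into P one at a time, bumping the leftmost entry strictly greater than the inserted value down to the next row. The recording tableau Q records, in position (i, j), the step at which that cell was added to P.
  Insert 6 (step 1): P = [6];  Q = [1]
  Insert 2 (step 2): P = [2] / [6];  Q = [1] / [2]
  Insert 3 (step 3): P = [2, 3] / [6];  Q = [1, 3] / [2]
  Insert 5 (step 4): P = [2, 3, 5] / [6];  Q = [1, 3, 4] / [2]
  Insert 1 (step 5): P = [1, 3, 5] / [2] / [6];  Q = [1, 3, 4] / [2] / [5]
  Insert 7 (step 6): P = [1, 3, 5, 7] / [2] / [6];  Q = [1, 3, 4, 6] / [2] / [5]
  Insert 8 (step 7): P = [1, 3, 5, 7, 8] / [2] / [6];  Q = [1, 3, 4, 6, 7] / [2] / [5]
  Insert 4 (step 8): P = [1, 3, 4, 7, 8] / [2, 5] / [6];  Q = [1, 3, 4, 6, 7] / [2, 8] / [5]
Final shape: (5, 2, 1).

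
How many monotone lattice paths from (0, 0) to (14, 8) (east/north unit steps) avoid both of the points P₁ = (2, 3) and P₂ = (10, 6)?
Number of paths = 162520

Inclusion–exclusion. Total paths: C(22, 14) = 319770. Through P₁: C(5, 2)·C(17, 12) = 61880. Through P₂: C(16, 10)·C(6, 4) = 120120. Since P₁ is strictly southwest of P₂, a monotone path through both must visit P₁ then P₂; paths through both = C(5, 2)·C(11, 8)·C(6, 4) = 24750. Avoid both = 319770 − 61880 − 120120 + 24750 = 162520.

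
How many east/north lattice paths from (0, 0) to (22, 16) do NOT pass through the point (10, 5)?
Number of paths = 18179684196

Total paths from (0, 0) to (22, 16): C(38, 22) = 22239974430. Paths through (10, 5): (paths (0, 0) → (10, 5)) × (paths (10, 5) → (22, 16)) = C(15, 10) · C(23, 12) = 3003 · 1352078 = 4060290234. Avoidance count = 22239974430 − 4060290234 = 18179684196.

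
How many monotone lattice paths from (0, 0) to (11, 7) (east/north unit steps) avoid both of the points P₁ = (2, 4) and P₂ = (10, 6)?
Number of paths = 13858

Inclusion–exclusion. Total paths: C(18, 11) = 31824. Through P₁: C(6, 2)·C(12, 9) = 3300. Through P₂: C(16, 10)·C(2, 1) = 16016. Since P₁ is strictly southwest of P₂, a monotone path through both must visit P₁ then P₂; paths through both = C(6, 2)·C(10, 8)·C(2, 1) = 1350. Avoid both = 31824 − 3300 − 16016 + 1350 = 13858.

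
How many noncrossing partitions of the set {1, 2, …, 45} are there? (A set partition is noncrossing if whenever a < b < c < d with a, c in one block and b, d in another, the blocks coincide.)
C_45 = 2257117854077248073253720

These noncrossing partitions are counted by the Catalan number C_n = (1/(n + 1)) · C(2n, n). For n = 45: C_45 = (1/46) · C(90, 45) = 103827421287553411369671120/46 = 2257117854077248073253720.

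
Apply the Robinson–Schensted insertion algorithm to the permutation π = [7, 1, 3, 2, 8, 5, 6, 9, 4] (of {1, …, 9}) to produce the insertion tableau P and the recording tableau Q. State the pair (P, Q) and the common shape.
P = [1, 2, 4, 6, 9] / [3, 5] / [7, 8];  Q = [1, 3, 5, 7, 8] / [2, 6] / [4, 9];  common shape = (5, 2, 2)

Row-insert the values π_1, π_2, … into P one at a time, bumping the leftmost entry strictly greater than the inserted value down to the next row. The recording tableau Q records, in position (i, j), the step at which that cell was added to P.
  Insert 7 (step 1): P = [7];  Q = [1]
  Insert 1 (step 2): P = [1] / [7];  Q = [1] / [2]
  Insert 3 (step 3): P = [1, 3] / [7];  Q = [1, 3] / [2]
  Insert 2 (step 4): P = [1, 2] / [3] / [7];  Q = [1, 3] / [2] / [4]
  Insert 8 (step 5): P = [1, 2, 8] / [3] / [7];  Q = [1, 3, 5] / [2] / [4]
  Insert 5 (step 6): P = [1, 2, 5] / [3, 8] / [7];  Q = [1, 3, 5] / [2, 6] / [4]
  Insert 6 (step 7): P = [1, 2, 5, 6] / [3, 8] / [7];  Q = [1, 3, 5, 7] / [2, 6] / [4]
  Insert 9 (step 8): P = [1, 2, 5, 6, 9] / [3, 8] / [7];  Q = [1, 3, 5, 7, 8] / [2, 6] / [4]
  Insert 4 (step 9): P = [1, 2, 4, 6, 9] / [3, 5] / [7, 8];  Q = [1, 3, 5, 7, 8] / [2, 6] / [4, 9]
Final shape: (5, 2, 2).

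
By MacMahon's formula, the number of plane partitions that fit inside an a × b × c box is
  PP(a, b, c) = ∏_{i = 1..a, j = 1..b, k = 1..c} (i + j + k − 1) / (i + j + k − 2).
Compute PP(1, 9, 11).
PP(1, 9, 11) = 167960

Evaluate the triple product over i = 1..1, j = 1..9, k = 1..11. The factors are (2/1) · (3/2) · (4/3) · (5/4) · (6/5) · (7/6) · (8/7) · (9/8) · … (99 factors total). The numerators and denominators telescope so the product is an integer; carrying out the multiplication exactly gives PP(1, 9, 11) = 167960.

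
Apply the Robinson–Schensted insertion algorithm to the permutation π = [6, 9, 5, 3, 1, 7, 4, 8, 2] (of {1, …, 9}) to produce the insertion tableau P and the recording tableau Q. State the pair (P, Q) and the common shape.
P = [1, 2, 8] / [3, 4] / [5, 7] / [6, 9];  Q = [1, 2, 8] / [3, 6] / [4, 7] / [5, 9];  common shape = (3, 2, 2, 2)

Row-insert the values π_1, π_2, … into P one at a time, bumping the leftmost entry strictly greater than the inserted value down to the next row. The recording tableau Q records, in position (i, j), the step at which that cell was added to P.
  Insert 6 (step 1): P = [6];  Q = [1]
  Insert 9 (step 2): P = [6, 9];  Q = [1, 2]
  Insert 5 (step 3): P = [5, 9] / [6];  Q = [1, 2] / [3]
  Insert 3 (step 4): P = [3, 9] / [5] / [6];  Q = [1, 2] / [3] / [4]
  Insert 1 (step 5): P = [1, 9] / [3] / [5] / [6];  Q = [1, 2] / [3] / [4] / [5]
  Insert 7 (step 6): P = [1, 7] / [3, 9] / [5] / [6];  Q = [1, 2] / [3, 6] / [4] / [5]
  Insert 4 (step 7): P = [1, 4] / [3, 7] / [5, 9] / [6];  Q = [1, 2] / [3, 6] / [4, 7] / [5]
  Insert 8 (step 8): P = [1, 4, 8] / [3, 7] / [5, 9] / [6];  Q = [1, 2, 8] / [3, 6] / [4, 7] / [5]
  Insert 2 (step 9): P = [1, 2, 8] / [3, 4] / [5, 7] / [6, 9];  Q = [1, 2, 8] / [3, 6] / [4, 7] / [5, 9]
Final shape: (3, 2, 2, 2).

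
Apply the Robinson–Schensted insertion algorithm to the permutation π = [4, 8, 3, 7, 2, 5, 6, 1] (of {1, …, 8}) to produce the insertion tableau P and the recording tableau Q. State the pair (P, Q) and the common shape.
P = [1, 5, 6] / [2, 7] / [3, 8] / [4];  Q = [1, 2, 7] / [3, 4] / [5, 6] / [8];  common shape = (3, 2, 2, 1)

Row-insert the values π_1, π_2, … into P one at a time, bumping the leftmost entry strictly greater than the inserted value down to the next row. The recording tableau Q records, in position (i, j), the step at which that cell was added to P.
  Insert 4 (step 1): P = [4];  Q = [1]
  Insert 8 (step 2): P = [4, 8];  Q = [1, 2]
  Insert 3 (step 3): P = [3, 8] / [4];  Q = [1, 2] / [3]
  Insert 7 (step 4): P = [3, 7] / [4, 8];  Q = [1, 2] / [3, 4]
  Insert 2 (step 5): P = [2, 7] / [3, 8] / [4];  Q = [1, 2] / [3, 4] / [5]
  Insert 5 (step 6): P = [2, 5] / [3, 7] / [4, 8];  Q = [1, 2] / [3, 4] / [5, 6]
  Insert 6 (step 7): P = [2, 5, 6] / [3, 7] / [4, 8];  Q = [1, 2, 7] / [3, 4] / [5, 6]
  Insert 1 (step 8): P = [1, 5, 6] / [2, 7] / [3, 8] / [4];  Q = [1, 2, 7] / [3, 4] / [5, 6] / [8]
Final shape: (3, 2, 2, 1).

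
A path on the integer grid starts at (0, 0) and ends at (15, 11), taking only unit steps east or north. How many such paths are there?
Number of paths = 7726160

A monotone lattice path from (0, 0) to (15, 11) consists of 15 east steps and 11 north steps in some order, so it is determined by which 15 of the 26 steps are east. The count is C(26, 15) = 7726160.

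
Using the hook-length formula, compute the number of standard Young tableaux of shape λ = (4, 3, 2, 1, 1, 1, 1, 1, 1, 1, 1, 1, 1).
# SYT of shape (4, 3, 2, 1, 1, 1, 1, 1, 1, 1, 1, 1, 1) = 277134

Hook-length formula: f^λ = n! / Π hook(c), product over all cells c of the Young diagram. For λ = (4, 3, 2, 1, 1, 1, 1, 1, 1, 1, 1, 1, 1), n = 19 boxes. Hook lengths by row (left-to-right, top-to-bottom): [16, 5, 3, 1]; [14, 3, 1]; [12, 1]; [10]; [9]; [8]; [7]; [6]; [5]; [4]; [3]; [2]; [1]. Product of hooks = 438939648000. So f^λ = 19! / 438939648000 = 121645100408832000 / 438939648000 = 277134.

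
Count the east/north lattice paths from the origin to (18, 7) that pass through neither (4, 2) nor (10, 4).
Number of paths = 210415

Inclusion–exclusion. Total paths: C(25, 18) = 480700. Through P₁: C(6, 4)·C(19, 14) = 174420. Through P₂: C(14, 10)·C(11, 8) = 165165. Since P₁ is strictly southwest of P₂, a monotone path through both must visit P₁ then P₂; paths through both = C(6, 4)·C(8, 6)·C(11, 8) = 69300. Avoid both = 480700 − 174420 − 165165 + 69300 = 210415.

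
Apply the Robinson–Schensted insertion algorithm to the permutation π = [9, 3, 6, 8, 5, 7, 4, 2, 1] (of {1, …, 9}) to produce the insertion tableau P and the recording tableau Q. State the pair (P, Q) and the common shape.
P = [1, 4, 7] / [2, 8] / [3] / [5] / [6] / [9];  Q = [1, 3, 4] / [2, 6] / [5] / [7] / [8] / [9];  common shape = (3, 2, 1, 1, 1, 1)

Row-insert the values π_1, π_2, … into P one at a time, bumping the leftmost entry strictly greater than the inserted value down to the next row. The recording tableau Q records, in position (i, j), the step at which that cell was added to P.
  Insert 9 (step 1): P = [9];  Q = [1]
  Insert 3 (step 2): P = [3] / [9];  Q = [1] / [2]
  Insert 6 (step 3): P = [3, 6] / [9];  Q = [1, 3] / [2]
  Insert 8 (step 4): P = [3, 6, 8] / [9];  Q = [1, 3, 4] / [2]
  Insert 5 (step 5): P = [3, 5, 8] / [6] / [9];  Q = [1, 3, 4] / [2] / [5]
  Insert 7 (step 6): P = [3, 5, 7] / [6, 8] / [9];  Q = [1, 3, 4] / [2, 6] / [5]
  Insert 4 (step 7): P = [3, 4, 7] / [5, 8] / [6] / [9];  Q = [1, 3, 4] / [2, 6] / [5] / [7]
  Insert 2 (step 8): P = [2, 4, 7] / [3, 8] / [5] / [6] / [9];  Q = [1, 3, 4] / [2, 6] / [5] / [7] / [8]
  Insert 1 (step 9): P = [1, 4, 7] / [2, 8] / [3] / [5] / [6] / [9];  Q = [1, 3, 4] / [2, 6] / [5] / [7] / [8] / [9]
Final shape: (3, 2, 1, 1, 1, 1).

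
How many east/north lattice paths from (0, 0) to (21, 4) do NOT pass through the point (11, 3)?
Number of paths = 8646

Total paths from (0, 0) to (21, 4): C(25, 21) = 12650. Paths through (11, 3): (paths (0, 0) → (11, 3)) × (paths (11, 3) → (21, 4)) = C(14, 11) · C(11, 10) = 364 · 11 = 4004. Avoidance count = 12650 − 4004 = 8646.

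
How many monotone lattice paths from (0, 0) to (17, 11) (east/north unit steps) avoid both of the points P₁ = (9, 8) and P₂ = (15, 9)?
Number of paths = 10639026

Inclusion–exclusion. Total paths: C(28, 17) = 21474180. Through P₁: C(17, 9)·C(11, 8) = 4011150. Through P₂: C(24, 15)·C(4, 2) = 7845024. Since P₁ is strictly southwest of P₂, a monotone path through both must visit P₁ then P₂; paths through both = C(17, 9)·C(7, 6)·C(4, 2) = 1021020. Avoid both = 21474180 − 4011150 − 7845024 + 1021020 = 10639026.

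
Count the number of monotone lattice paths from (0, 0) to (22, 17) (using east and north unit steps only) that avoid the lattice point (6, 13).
Number of paths = 50889663270

Total paths from (0, 0) to (22, 17): C(39, 22) = 51021117810. Paths through (6, 13): (paths (0, 0) → (6, 13)) × (paths (6, 13) → (22, 17)) = C(19, 6) · C(20, 16) = 27132 · 4845 = 131454540. Avoidance count = 51021117810 − 131454540 = 50889663270.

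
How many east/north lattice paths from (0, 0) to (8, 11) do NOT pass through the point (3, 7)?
Number of paths = 60462

Total paths from (0, 0) to (8, 11): C(19, 8) = 75582. Paths through (3, 7): (paths (0, 0) → (3, 7)) × (paths (3, 7) → (8, 11)) = C(10, 3) · C(9, 5) = 120 · 126 = 15120. Avoidance count = 75582 − 15120 = 60462.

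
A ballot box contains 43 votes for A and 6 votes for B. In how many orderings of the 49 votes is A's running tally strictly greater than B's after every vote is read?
Strict-lead orderings = 10559208

Total orderings of the 49 votes with 43 for A: C(49, 43) = 13983816. By the Bertrand ballot formula (Cycle Lemma / reflection principle), the number of orderings in which A is strictly ahead of B throughout is (p − q)/(p + q) · C(p + q, p) = (43 − 6)/(43 + 6) · 13983816 = 10559208.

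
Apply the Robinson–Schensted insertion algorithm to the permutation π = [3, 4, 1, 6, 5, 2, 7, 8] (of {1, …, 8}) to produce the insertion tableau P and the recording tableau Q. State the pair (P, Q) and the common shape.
P = [1, 2, 5, 7, 8] / [3, 4] / [6];  Q = [1, 2, 4, 7, 8] / [3, 5] / [6];  common shape = (5, 2, 1)

Row-insert the values π_1, π_2, … into P one at a time, bumping the leftmost entry strictly greater than the inserted value down to the next row. The recording tableau Q records, in position (i, j), the step at which that cell was added to P.
  Insert 3 (step 1): P = [3];  Q = [1]
  Insert 4 (step 2): P = [3, 4];  Q = [1, 2]
  Insert 1 (step 3): P = [1, 4] / [3];  Q = [1, 2] / [3]
  Insert 6 (step 4): P = [1, 4, 6] / [3];  Q = [1, 2, 4] / [3]
  Insert 5 (step 5): P = [1, 4, 5] / [3, 6];  Q = [1, 2, 4] / [3, 5]
  Insert 2 (step 6): P = [1, 2, 5] / [3, 4] / [6];  Q = [1, 2, 4] / [3, 5] / [6]
  Insert 7 (step 7): P = [1, 2, 5, 7] / [3, 4] / [6];  Q = [1, 2, 4, 7] / [3, 5] / [6]
  Insert 8 (step 8): P = [1, 2, 5, 7, 8] / [3, 4] / [6];  Q = [1, 2, 4, 7, 8] / [3, 5] / [6]
Final shape: (5, 2, 1).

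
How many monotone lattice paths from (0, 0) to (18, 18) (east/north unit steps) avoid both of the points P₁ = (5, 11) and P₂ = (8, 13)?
Number of paths = 8256618510

Inclusion–exclusion. Total paths: C(36, 18) = 9075135300. Through P₁: C(16, 5)·C(20, 13) = 338607360. Through P₂: C(21, 8)·C(15, 10) = 611080470. Since P₁ is strictly southwest of P₂, a monotone path through both must visit P₁ then P₂; paths through both = C(16, 5)·C(5, 3)·C(15, 10) = 131171040. Avoid both = 9075135300 − 338607360 − 611080470 + 131171040 = 8256618510.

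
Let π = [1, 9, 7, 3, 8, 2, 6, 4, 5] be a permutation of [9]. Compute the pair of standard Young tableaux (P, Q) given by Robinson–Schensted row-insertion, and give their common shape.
P = [1, 2, 4, 5] / [3, 6] / [7, 8] / [9];  Q = [1, 2, 5, 9] / [3, 7] / [4, 8] / [6];  common shape = (4, 2, 2, 1)

Row-insert the values π_1, π_2, … into P one at a time, bumping the leftmost entry strictly greater than the inserted value down to the next row. The recording tableau Q records, in position (i, j), the step at which that cell was added to P.
  Insert 1 (step 1): P = [1];  Q = [1]
  Insert 9 (step 2): P = [1, 9];  Q = [1, 2]
  Insert 7 (step 3): P = [1, 7] / [9];  Q = [1, 2] / [3]
  Insert 3 (step 4): P = [1, 3] / [7] / [9];  Q = [1, 2] / [3] / [4]
  Insert 8 (step 5): P = [1, 3, 8] / [7] / [9];  Q = [1, 2, 5] / [3] / [4]
  Insert 2 (step 6): P = [1, 2, 8] / [3] / [7] / [9];  Q = [1, 2, 5] / [3] / [4] / [6]
  Insert 6 (step 7): P = [1, 2, 6] / [3, 8] / [7] / [9];  Q = [1, 2, 5] / [3, 7] / [4] / [6]
  Insert 4 (step 8): P = [1, 2, 4] / [3, 6] / [7, 8] / [9];  Q = [1, 2, 5] / [3, 7] / [4, 8] / [6]
  Insert 5 (step 9): P = [1, 2, 4, 5] / [3, 6] / [7, 8] / [9];  Q = [1, 2, 5, 9] / [3, 7] / [4, 8] / [6]
Final shape: (4, 2, 2, 1).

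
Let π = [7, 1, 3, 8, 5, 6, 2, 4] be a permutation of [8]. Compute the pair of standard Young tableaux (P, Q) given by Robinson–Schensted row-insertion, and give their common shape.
P = [1, 2, 4, 6] / [3, 5] / [7, 8];  Q = [1, 3, 4, 6] / [2, 5] / [7, 8];  common shape = (4, 2, 2)

Row-insert the values π_1, π_2, … into P one at a time, bumping the leftmost entry strictly greater than the inserted value down to the next row. The recording tableau Q records, in position (i, j), the step at which that cell was added to P.
  Insert 7 (step 1): P = [7];  Q = [1]
  Insert 1 (step 2): P = [1] / [7];  Q = [1] / [2]
  Insert 3 (step 3): P = [1, 3] / [7];  Q = [1, 3] / [2]
  Insert 8 (step 4): P = [1, 3, 8] / [7];  Q = [1, 3, 4] / [2]
  Insert 5 (step 5): P = [1, 3, 5] / [7, 8];  Q = [1, 3, 4] / [2, 5]
  Insert 6 (step 6): P = [1, 3, 5, 6] / [7, 8];  Q = [1, 3, 4, 6] / [2, 5]
  Insert 2 (step 7): P = [1, 2, 5, 6] / [3, 8] / [7];  Q = [1, 3, 4, 6] / [2, 5] / [7]
  Insert 4 (step 8): P = [1, 2, 4, 6] / [3, 5] / [7, 8];  Q = [1, 3, 4, 6] / [2, 5] / [7, 8]
Final shape: (4, 2, 2).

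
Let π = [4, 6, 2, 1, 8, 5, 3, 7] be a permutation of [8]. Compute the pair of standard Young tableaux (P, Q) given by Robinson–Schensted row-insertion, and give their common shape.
P = [1, 3, 7] / [2, 5, 8] / [4, 6];  Q = [1, 2, 5] / [3, 6, 8] / [4, 7];  common shape = (3, 3, 2)

Row-insert the values π_1, π_2, … into P one at a time, bumping the leftmost entry strictly greater than the inserted value down to the next row. The recording tableau Q records, in position (i, j), the step at which that cell was added to P.
  Insert 4 (step 1): P = [4];  Q = [1]
  Insert 6 (step 2): P = [4, 6];  Q = [1, 2]
  Insert 2 (step 3): P = [2, 6] / [4];  Q = [1, 2] / [3]
  Insert 1 (step 4): P = [1, 6] / [2] / [4];  Q = [1, 2] / [3] / [4]
  Insert 8 (step 5): P = [1, 6, 8] / [2] / [4];  Q = [1, 2, 5] / [3] / [4]
  Insert 5 (step 6): P = [1, 5, 8] / [2, 6] / [4];  Q = [1, 2, 5] / [3, 6] / [4]
  Insert 3 (step 7): P = [1, 3, 8] / [2, 5] / [4, 6];  Q = [1, 2, 5] / [3, 6] / [4, 7]
  Insert 7 (step 8): P = [1, 3, 7] / [2, 5, 8] / [4, 6];  Q = [1, 2, 5] / [3, 6, 8] / [4, 7]
Final shape: (3, 3, 2).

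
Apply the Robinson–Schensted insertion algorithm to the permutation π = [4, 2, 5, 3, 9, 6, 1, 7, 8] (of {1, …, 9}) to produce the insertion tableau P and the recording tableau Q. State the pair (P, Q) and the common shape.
P = [1, 3, 6, 7, 8] / [2, 5, 9] / [4];  Q = [1, 3, 5, 8, 9] / [2, 4, 6] / [7];  common shape = (5, 3, 1)

Row-insert the values π_1, π_2, … into P one at a time, bumping the leftmost entry strictly greater than the inserted value down to the next row. The recording tableau Q records, in position (i, j), the step at which that cell was added to P.
  Insert 4 (step 1): P = [4];  Q = [1]
  Insert 2 (step 2): P = [2] / [4];  Q = [1] / [2]
  Insert 5 (step 3): P = [2, 5] / [4];  Q = [1, 3] / [2]
  Insert 3 (step 4): P = [2, 3] / [4, 5];  Q = [1, 3] / [2, 4]
  Insert 9 (step 5): P = [2, 3, 9] / [4, 5];  Q = [1, 3, 5] / [2, 4]
  Insert 6 (step 6): P = [2, 3, 6] / [4, 5, 9];  Q = [1, 3, 5] / [2, 4, 6]
  Insert 1 (step 7): P = [1, 3, 6] / [2, 5, 9] / [4];  Q = [1, 3, 5] / [2, 4, 6] / [7]
  Insert 7 (step 8): P = [1, 3, 6, 7] / [2, 5, 9] / [4];  Q = [1, 3, 5, 8] / [2, 4, 6] / [7]
  Insert 8 (step 9): P = [1, 3, 6, 7, 8] / [2, 5, 9] / [4];  Q = [1, 3, 5, 8, 9] / [2, 4, 6] / [7]
Final shape: (5, 3, 1).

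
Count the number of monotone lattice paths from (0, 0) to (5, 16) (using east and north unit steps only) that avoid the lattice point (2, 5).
Number of paths = 12705

Total paths from (0, 0) to (5, 16): C(21, 5) = 20349. Paths through (2, 5): (paths (0, 0) → (2, 5)) × (paths (2, 5) → (5, 16)) = C(7, 2) · C(14, 3) = 21 · 364 = 7644. Avoidance count = 20349 − 7644 = 12705.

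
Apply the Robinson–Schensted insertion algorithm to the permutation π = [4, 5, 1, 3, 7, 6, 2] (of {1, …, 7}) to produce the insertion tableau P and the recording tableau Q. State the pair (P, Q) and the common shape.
P = [1, 2, 6] / [3, 5, 7] / [4];  Q = [1, 2, 5] / [3, 4, 6] / [7];  common shape = (3, 3, 1)

Row-insert the values π_1, π_2, … into P one at a time, bumping the leftmost entry strictly greater than the inserted value down to the next row. The recording tableau Q records, in position (i, j), the step at which that cell was added to P.
  Insert 4 (step 1): P = [4];  Q = [1]
  Insert 5 (step 2): P = [4, 5];  Q = [1, 2]
  Insert 1 (step 3): P = [1, 5] / [4];  Q = [1, 2] / [3]
  Insert 3 (step 4): P = [1, 3] / [4, 5];  Q = [1, 2] / [3, 4]
  Insert 7 (step 5): P = [1, 3, 7] / [4, 5];  Q = [1, 2, 5] / [3, 4]
  Insert 6 (step 6): P = [1, 3, 6] / [4, 5, 7];  Q = [1, 2, 5] / [3, 4, 6]
  Insert 2 (step 7): P = [1, 2, 6] / [3, 5, 7] / [4];  Q = [1, 2, 5] / [3, 4, 6] / [7]
Final shape: (3, 3, 1).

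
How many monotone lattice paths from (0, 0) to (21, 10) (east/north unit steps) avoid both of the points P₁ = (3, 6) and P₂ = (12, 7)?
Number of paths = 32837145

Inclusion–exclusion. Total paths: C(31, 21) = 44352165. Through P₁: C(9, 3)·C(22, 18) = 614460. Through P₂: C(19, 12)·C(12, 9) = 11085360. Since P₁ is strictly southwest of P₂, a monotone path through both must visit P₁ then P₂; paths through both = C(9, 3)·C(10, 9)·C(12, 9) = 184800. Avoid both = 44352165 − 614460 − 11085360 + 184800 = 32837145.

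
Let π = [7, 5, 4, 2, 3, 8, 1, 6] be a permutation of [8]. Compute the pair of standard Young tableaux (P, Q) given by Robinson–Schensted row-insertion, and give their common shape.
P = [1, 3, 6] / [2, 8] / [4] / [5] / [7];  Q = [1, 5, 6] / [2, 8] / [3] / [4] / [7];  common shape = (3, 2, 1, 1, 1)

Row-insert the values π_1, π_2, … into P one at a time, bumping the leftmost entry strictly greater than the inserted value down to the next row. The recording tableau Q records, in position (i, j), the step at which that cell was added to P.
  Insert 7 (step 1): P = [7];  Q = [1]
  Insert 5 (step 2): P = [5] / [7];  Q = [1] / [2]
  Insert 4 (step 3): P = [4] / [5] / [7];  Q = [1] / [2] / [3]
  Insert 2 (step 4): P = [2] / [4] / [5] / [7];  Q = [1] / [2] / [3] / [4]
  Insert 3 (step 5): P = [2, 3] / [4] / [5] / [7];  Q = [1, 5] / [2] / [3] / [4]
  Insert 8 (step 6): P = [2, 3, 8] / [4] / [5] / [7];  Q = [1, 5, 6] / [2] / [3] / [4]
  Insert 1 (step 7): P = [1, 3, 8] / [2] / [4] / [5] / [7];  Q = [1, 5, 6] / [2] / [3] / [4] / [7]
  Insert 6 (step 8): P = [1, 3, 6] / [2, 8] / [4] / [5] / [7];  Q = [1, 5, 6] / [2, 8] / [3] / [4] / [7]
Final shape: (3, 2, 1, 1, 1).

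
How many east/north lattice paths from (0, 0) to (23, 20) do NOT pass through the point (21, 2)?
Number of paths = 960566870150

Total paths from (0, 0) to (23, 20): C(43, 23) = 960566918220. Paths through (21, 2): (paths (0, 0) → (21, 2)) × (paths (21, 2) → (23, 20)) = C(23, 21) · C(20, 2) = 253 · 190 = 48070. Avoidance count = 960566918220 − 48070 = 960566870150.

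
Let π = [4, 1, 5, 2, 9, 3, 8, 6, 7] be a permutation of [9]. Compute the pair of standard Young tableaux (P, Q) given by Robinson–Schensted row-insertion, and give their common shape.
P = [1, 2, 3, 6, 7] / [4, 5, 8] / [9];  Q = [1, 3, 5, 7, 9] / [2, 4, 6] / [8];  common shape = (5, 3, 1)

Row-insert the values π_1, π_2, … into P one at a time, bumping the leftmost entry strictly greater than the inserted value down to the next row. The recording tableau Q records, in position (i, j), the step at which that cell was added to P.
  Insert 4 (step 1): P = [4];  Q = [1]
  Insert 1 (step 2): P = [1] / [4];  Q = [1] / [2]
  Insert 5 (step 3): P = [1, 5] / [4];  Q = [1, 3] / [2]
  Insert 2 (step 4): P = [1, 2] / [4, 5];  Q = [1, 3] / [2, 4]
  Insert 9 (step 5): P = [1, 2, 9] / [4, 5];  Q = [1, 3, 5] / [2, 4]
  Insert 3 (step 6): P = [1, 2, 3] / [4, 5, 9];  Q = [1, 3, 5] / [2, 4, 6]
  Insert 8 (step 7): P = [1, 2, 3, 8] / [4, 5, 9];  Q = [1, 3, 5, 7] / [2, 4, 6]
  Insert 6 (step 8): P = [1, 2, 3, 6] / [4, 5, 8] / [9];  Q = [1, 3, 5, 7] / [2, 4, 6] / [8]
  Insert 7 (step 9): P = [1, 2, 3, 6, 7] / [4, 5, 8] / [9];  Q = [1, 3, 5, 7, 9] / [2, 4, 6] / [8]
Final shape: (5, 3, 1).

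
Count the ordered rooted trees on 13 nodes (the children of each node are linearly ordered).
C_12 = 208012

These ordered rooted trees are counted by the Catalan number C_n = (1/(n + 1)) · C(2n, n). For n = 12: C_12 = (1/13) · C(24, 12) = 2704156/13 = 208012.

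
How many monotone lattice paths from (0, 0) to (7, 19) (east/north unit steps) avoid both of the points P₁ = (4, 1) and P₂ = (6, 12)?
Number of paths = 505758

Inclusion–exclusion. Total paths: C(26, 7) = 657800. Through P₁: C(5, 4)·C(21, 3) = 6650. Through P₂: C(18, 6)·C(8, 1) = 148512. Since P₁ is strictly southwest of P₂, a monotone path through both must visit P₁ then P₂; paths through both = C(5, 4)·C(13, 2)·C(8, 1) = 3120. Avoid both = 657800 − 6650 − 148512 + 3120 = 505758.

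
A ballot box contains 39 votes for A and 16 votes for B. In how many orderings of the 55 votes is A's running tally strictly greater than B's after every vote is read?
Strict-lead orderings = 12440596004235

Total orderings of the 55 votes with 39 for A: C(55, 39) = 29749251314475. By the Bertrand ballot formula (Cycle Lemma / reflection principle), the number of orderings in which A is strictly ahead of B throughout is (p − q)/(p + q) · C(p + q, p) = (39 − 16)/(39 + 16) · 29749251314475 = 12440596004235.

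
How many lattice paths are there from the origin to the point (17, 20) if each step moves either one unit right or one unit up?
Number of paths = 15905368710

A monotone lattice path from (0, 0) to (17, 20) consists of 17 east steps and 20 north steps in some order, so it is determined by which 17 of the 37 steps are east. The count is C(37, 17) = 15905368710.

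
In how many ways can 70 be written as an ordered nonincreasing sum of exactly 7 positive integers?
p(70, 7 parts) = 55748

Partitions of n into exactly k parts are in bijection with partitions of n − k into at most k parts (subtract 1 from each part). So p(70, exactly 7) = p(63, parts ≤ 7). Computing via the recurrence p(m, j) = p(m, j−1) + p(m−j, j) gives 55748.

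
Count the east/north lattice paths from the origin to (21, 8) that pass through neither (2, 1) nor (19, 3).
Number of paths = 2297178

Inclusion–exclusion. Total paths: C(29, 21) = 4292145. Through P₁: C(3, 2)·C(26, 19) = 1973400. Through P₂: C(22, 19)·C(7, 2) = 32340. Since P₁ is strictly southwest of P₂, a monotone path through both must visit P₁ then P₂; paths through both = C(3, 2)·C(19, 17)·C(7, 2) = 10773. Avoid both = 4292145 − 1973400 − 32340 + 10773 = 2297178.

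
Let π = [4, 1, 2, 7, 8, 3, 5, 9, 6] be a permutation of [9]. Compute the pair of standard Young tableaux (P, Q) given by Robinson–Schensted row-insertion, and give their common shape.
P = [1, 2, 3, 5, 6] / [4, 7, 8, 9];  Q = [1, 3, 4, 5, 8] / [2, 6, 7, 9];  common shape = (5, 4)

Row-insert the values π_1, π_2, … into P one at a time, bumping the leftmost entry strictly greater than the inserted value down to the next row. The recording tableau Q records, in position (i, j), the step at which that cell was added to P.
  Insert 4 (step 1): P = [4];  Q = [1]
  Insert 1 (step 2): P = [1] / [4];  Q = [1] / [2]
  Insert 2 (step 3): P = [1, 2] / [4];  Q = [1, 3] / [2]
  Insert 7 (step 4): P = [1, 2, 7] / [4];  Q = [1, 3, 4] / [2]
  Insert 8 (step 5): P = [1, 2, 7, 8] / [4];  Q = [1, 3, 4, 5] / [2]
  Insert 3 (step 6): P = [1, 2, 3, 8] / [4, 7];  Q = [1, 3, 4, 5] / [2, 6]
  Insert 5 (step 7): P = [1, 2, 3, 5] / [4, 7, 8];  Q = [1, 3, 4, 5] / [2, 6, 7]
  Insert 9 (step 8): P = [1, 2, 3, 5, 9] / [4, 7, 8];  Q = [1, 3, 4, 5, 8] / [2, 6, 7]
  Insert 6 (step 9): P = [1, 2, 3, 5, 6] / [4, 7, 8, 9];  Q = [1, 3, 4, 5, 8] / [2, 6, 7, 9]
Final shape: (5, 4).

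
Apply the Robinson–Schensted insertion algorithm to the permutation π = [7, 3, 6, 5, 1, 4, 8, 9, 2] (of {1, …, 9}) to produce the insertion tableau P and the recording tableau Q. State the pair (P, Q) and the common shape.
P = [1, 2, 8, 9] / [3, 4] / [5] / [6] / [7];  Q = [1, 3, 7, 8] / [2, 6] / [4] / [5] / [9];  common shape = (4, 2, 1, 1, 1)

Row-insert the values π_1, π_2, … into P one at a time, bumping the leftmost entry strictly greater than the inserted value down to the next row. The recording tableau Q records, in position (i, j), the step at which that cell was added to P.
  Insert 7 (step 1): P = [7];  Q = [1]
  Insert 3 (step 2): P = [3] / [7];  Q = [1] / [2]
  Insert 6 (step 3): P = [3, 6] / [7];  Q = [1, 3] / [2]
  Insert 5 (step 4): P = [3, 5] / [6] / [7];  Q = [1, 3] / [2] / [4]
  Insert 1 (step 5): P = [1, 5] / [3] / [6] / [7];  Q = [1, 3] / [2] / [4] / [5]
  Insert 4 (step 6): P = [1, 4] / [3, 5] / [6] / [7];  Q = [1, 3] / [2, 6] / [4] / [5]
  Insert 8 (step 7): P = [1, 4, 8] / [3, 5] / [6] / [7];  Q = [1, 3, 7] / [2, 6] / [4] / [5]
  Insert 9 (step 8): P = [1, 4, 8, 9] / [3, 5] / [6] / [7];  Q = [1, 3, 7, 8] / [2, 6] / [4] / [5]
  Insert 2 (step 9): P = [1, 2, 8, 9] / [3, 4] / [5] / [6] / [7];  Q = [1, 3, 7, 8] / [2, 6] / [4] / [5] / [9]
Final shape: (4, 2, 1, 1, 1).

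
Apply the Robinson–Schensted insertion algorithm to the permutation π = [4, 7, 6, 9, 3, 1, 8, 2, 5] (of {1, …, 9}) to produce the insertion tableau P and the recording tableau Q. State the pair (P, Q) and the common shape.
P = [1, 2, 5] / [3, 6, 8] / [4, 9] / [7];  Q = [1, 2, 4] / [3, 7, 9] / [5, 8] / [6];  common shape = (3, 3, 2, 1)

Row-insert the values π_1, π_2, … into P one at a time, bumping the leftmost entry strictly greater than the inserted value down to the next row. The recording tableau Q records, in position (i, j), the step at which that cell was added to P.
  Insert 4 (step 1): P = [4];  Q = [1]
  Insert 7 (step 2): P = [4, 7];  Q = [1, 2]
  Insert 6 (step 3): P = [4, 6] / [7];  Q = [1, 2] / [3]
  Insert 9 (step 4): P = [4, 6, 9] / [7];  Q = [1, 2, 4] / [3]
  Insert 3 (step 5): P = [3, 6, 9] / [4] / [7];  Q = [1, 2, 4] / [3] / [5]
  Insert 1 (step 6): P = [1, 6, 9] / [3] / [4] / [7];  Q = [1, 2, 4] / [3] / [5] / [6]
  Insert 8 (step 7): P = [1, 6, 8] / [3, 9] / [4] / [7];  Q = [1, 2, 4] / [3, 7] / [5] / [6]
  Insert 2 (step 8): P = [1, 2, 8] / [3, 6] / [4, 9] / [7];  Q = [1, 2, 4] / [3, 7] / [5, 8] / [6]
  Insert 5 (step 9): P = [1, 2, 5] / [3, 6, 8] / [4, 9] / [7];  Q = [1, 2, 4] / [3, 7, 9] / [5, 8] / [6]
Final shape: (3, 3, 2, 1).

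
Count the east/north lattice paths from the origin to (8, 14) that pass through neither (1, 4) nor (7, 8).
Number of paths = 184835

Inclusion–exclusion. Total paths: C(22, 8) = 319770. Through P₁: C(5, 1)·C(17, 7) = 97240. Through P₂: C(15, 7)·C(7, 1) = 45045. Since P₁ is strictly southwest of P₂, a monotone path through both must visit P₁ then P₂; paths through both = C(5, 1)·C(10, 6)·C(7, 1) = 7350. Avoid both = 319770 − 97240 − 45045 + 7350 = 184835.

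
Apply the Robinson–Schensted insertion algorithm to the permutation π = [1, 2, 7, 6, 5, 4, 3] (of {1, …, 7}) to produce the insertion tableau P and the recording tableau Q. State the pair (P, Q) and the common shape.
P = [1, 2, 3] / [4] / [5] / [6] / [7];  Q = [1, 2, 3] / [4] / [5] / [6] / [7];  common shape = (3, 1, 1, 1, 1)

Row-insert the values π_1, π_2, … into P one at a time, bumping the leftmost entry strictly greater than the inserted value down to the next row. The recording tableau Q records, in position (i, j), the step at which that cell was added to P.
  Insert 1 (step 1): P = [1];  Q = [1]
  Insert 2 (step 2): P = [1, 2];  Q = [1, 2]
  Insert 7 (step 3): P = [1, 2, 7];  Q = [1, 2, 3]
  Insert 6 (step 4): P = [1, 2, 6] / [7];  Q = [1, 2, 3] / [4]
  Insert 5 (step 5): P = [1, 2, 5] / [6] / [7];  Q = [1, 2, 3] / [4] / [5]
  Insert 4 (step 6): P = [1, 2, 4] / [5] / [6] / [7];  Q = [1, 2, 3] / [4] / [5] / [6]
  Insert 3 (step 7): P = [1, 2, 3] / [4] / [5] / [6] / [7];  Q = [1, 2, 3] / [4] / [5] / [6] / [7]
Final shape: (3, 1, 1, 1, 1).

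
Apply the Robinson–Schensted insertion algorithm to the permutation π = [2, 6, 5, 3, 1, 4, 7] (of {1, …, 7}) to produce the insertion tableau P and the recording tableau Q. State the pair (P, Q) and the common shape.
P = [1, 3, 4, 7] / [2] / [5] / [6];  Q = [1, 2, 6, 7] / [3] / [4] / [5];  common shape = (4, 1, 1, 1)

Row-insert the values π_1, π_2, … into P one at a time, bumping the leftmost entry strictly greater than the inserted value down to the next row. The recording tableau Q records, in position (i, j), the step at which that cell was added to P.
  Insert 2 (step 1): P = [2];  Q = [1]
  Insert 6 (step 2): P = [2, 6];  Q = [1, 2]
  Insert 5 (step 3): P = [2, 5] / [6];  Q = [1, 2] / [3]
  Insert 3 (step 4): P = [2, 3] / [5] / [6];  Q = [1, 2] / [3] / [4]
  Insert 1 (step 5): P = [1, 3] / [2] / [5] / [6];  Q = [1, 2] / [3] / [4] / [5]
  Insert 4 (step 6): P = [1, 3, 4] / [2] / [5] / [6];  Q = [1, 2, 6] / [3] / [4] / [5]
  Insert 7 (step 7): P = [1, 3, 4, 7] / [2] / [5] / [6];  Q = [1, 2, 6, 7] / [3] / [4] / [5]
Final shape: (4, 1, 1, 1).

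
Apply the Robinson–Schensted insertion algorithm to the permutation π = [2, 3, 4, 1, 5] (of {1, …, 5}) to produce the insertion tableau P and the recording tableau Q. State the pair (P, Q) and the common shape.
P = [1, 3, 4, 5] / [2];  Q = [1, 2, 3, 5] / [4];  common shape = (4, 1)

Row-insert the values π_1, π_2, … into P one at a time, bumping the leftmost entry strictly greater than the inserted value down to the next row. The recording tableau Q records, in position (i, j), the step at which that cell was added to P.
  Insert 2 (step 1): P = [2];  Q = [1]
  Insert 3 (step 2): P = [2, 3];  Q = [1, 2]
  Insert 4 (step 3): P = [2, 3, 4];  Q = [1, 2, 3]
  Insert 1 (step 4): P = [1, 3, 4] / [2];  Q = [1, 2, 3] / [4]
  Insert 5 (step 5): P = [1, 3, 4, 5] / [2];  Q = [1, 2, 3, 5] / [4]
Final shape: (4, 1).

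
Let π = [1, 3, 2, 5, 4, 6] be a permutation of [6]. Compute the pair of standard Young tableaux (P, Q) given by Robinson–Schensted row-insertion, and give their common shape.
P = [1, 2, 4, 6] / [3, 5];  Q = [1, 2, 4, 6] / [3, 5];  common shape = (4, 2)

Row-insert the values π_1, π_2, … into P one at a time, bumping the leftmost entry strictly greater than the inserted value down to the next row. The recording tableau Q records, in position (i, j), the step at which that cell was added to P.
  Insert 1 (step 1): P = [1];  Q = [1]
  Insert 3 (step 2): P = [1, 3];  Q = [1, 2]
  Insert 2 (step 3): P = [1, 2] / [3];  Q = [1, 2] / [3]
  Insert 5 (step 4): P = [1, 2, 5] / [3];  Q = [1, 2, 4] / [3]
  Insert 4 (step 5): P = [1, 2, 4] / [3, 5];  Q = [1, 2, 4] / [3, 5]
  Insert 6 (step 6): P = [1, 2, 4, 6] / [3, 5];  Q = [1, 2, 4, 6] / [3, 5]
Final shape: (4, 2).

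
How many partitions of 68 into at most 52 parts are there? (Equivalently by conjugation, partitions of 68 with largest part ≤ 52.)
p(68, parts ≤ 52) = 3087051

Use the recurrence p(n, m) = p(n, m−1) + p(n−m, m): either the largest part is < m (count p(n, m−1)) or the largest part is exactly m (remove one copy of m, count p(n−m, m)). With p(0, ·) = 1 this gives p(68, parts ≤ 52) = 3087051. (By conjugating Young diagrams, this also counts partitions of 68 into at most 52 parts.)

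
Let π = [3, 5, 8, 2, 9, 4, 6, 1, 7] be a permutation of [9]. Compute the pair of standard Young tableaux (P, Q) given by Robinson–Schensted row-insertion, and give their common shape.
P = [1, 4, 6, 7] / [2, 5, 8, 9] / [3];  Q = [1, 2, 3, 5] / [4, 6, 7, 9] / [8];  common shape = (4, 4, 1)

Row-insert the values π_1, π_2, … into P one at a time, bumping the leftmost entry strictly greater than the inserted value down to the next row. The recording tableau Q records, in position (i, j), the step at which that cell was added to P.
  Insert 3 (step 1): P = [3];  Q = [1]
  Insert 5 (step 2): P = [3, 5];  Q = [1, 2]
  Insert 8 (step 3): P = [3, 5, 8];  Q = [1, 2, 3]
  Insert 2 (step 4): P = [2, 5, 8] / [3];  Q = [1, 2, 3] / [4]
  Insert 9 (step 5): P = [2, 5, 8, 9] / [3];  Q = [1, 2, 3, 5] / [4]
  Insert 4 (step 6): P = [2, 4, 8, 9] / [3, 5];  Q = [1, 2, 3, 5] / [4, 6]
  Insert 6 (step 7): P = [2, 4, 6, 9] / [3, 5, 8];  Q = [1, 2, 3, 5] / [4, 6, 7]
  Insert 1 (step 8): P = [1, 4, 6, 9] / [2, 5, 8] / [3];  Q = [1, 2, 3, 5] / [4, 6, 7] / [8]
  Insert 7 (step 9): P = [1, 4, 6, 7] / [2, 5, 8, 9] / [3];  Q = [1, 2, 3, 5] / [4, 6, 7, 9] / [8]
Final shape: (4, 4, 1).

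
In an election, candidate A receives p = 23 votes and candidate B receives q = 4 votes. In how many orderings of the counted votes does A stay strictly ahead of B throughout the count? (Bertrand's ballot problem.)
Strict-lead orderings = 12350

Total orderings of the 27 votes with 23 for A: C(27, 23) = 17550. By the Bertrand ballot formula (Cycle Lemma / reflection principle), the number of orderings in which A is strictly ahead of B throughout is (p − q)/(p + q) · C(p + q, p) = (23 − 4)/(23 + 4) · 17550 = 12350.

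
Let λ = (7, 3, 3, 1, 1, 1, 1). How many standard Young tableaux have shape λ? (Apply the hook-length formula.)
# SYT of shape (7, 3, 3, 1, 1, 1, 1) = 1262250

Hook-length formula: f^λ = n! / Π hook(c), product over all cells c of the Young diagram. For λ = (7, 3, 3, 1, 1, 1, 1), n = 17 boxes. Hook lengths by row (left-to-right, top-to-bottom): [13, 8, 7, 4, 3, 2, 1]; [8, 3, 2]; [7, 2, 1]; [4]; [3]; [2]; [1]. Product of hooks = 281788416. So f^λ = 17! / 281788416 = 355687428096000 / 281788416 = 1262250.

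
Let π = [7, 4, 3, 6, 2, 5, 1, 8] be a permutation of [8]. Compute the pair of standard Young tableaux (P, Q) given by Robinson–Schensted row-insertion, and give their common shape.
P = [1, 5, 8] / [2, 6] / [3] / [4] / [7];  Q = [1, 4, 8] / [2, 6] / [3] / [5] / [7];  common shape = (3, 2, 1, 1, 1)

Row-insert the values π_1, π_2, … into P one at a time, bumping the leftmost entry strictly greater than the inserted value down to the next row. The recording tableau Q records, in position (i, j), the step at which that cell was added to P.
  Insert 7 (step 1): P = [7];  Q = [1]
  Insert 4 (step 2): P = [4] / [7];  Q = [1] / [2]
  Insert 3 (step 3): P = [3] / [4] / [7];  Q = [1] / [2] / [3]
  Insert 6 (step 4): P = [3, 6] / [4] / [7];  Q = [1, 4] / [2] / [3]
  Insert 2 (step 5): P = [2, 6] / [3] / [4] / [7];  Q = [1, 4] / [2] / [3] / [5]
  Insert 5 (step 6): P = [2, 5] / [3, 6] / [4] / [7];  Q = [1, 4] / [2, 6] / [3] / [5]
  Insert 1 (step 7): P = [1, 5] / [2, 6] / [3] / [4] / [7];  Q = [1, 4] / [2, 6] / [3] / [5] / [7]
  Insert 8 (step 8): P = [1, 5, 8] / [2, 6] / [3] / [4] / [7];  Q = [1, 4, 8] / [2, 6] / [3] / [5] / [7]
Final shape: (3, 2, 1, 1, 1).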